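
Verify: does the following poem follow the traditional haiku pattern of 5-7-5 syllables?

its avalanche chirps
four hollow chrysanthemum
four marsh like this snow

Line 1: "its avalanche chirps": 1+3+1 = 5 ✓
Line 2: "four hollow chrysanthemum": 1+2+4 = 7 ✓
Line 3: "four marsh like this snow": 1+1+1+1+1 = 5 ✓

Yes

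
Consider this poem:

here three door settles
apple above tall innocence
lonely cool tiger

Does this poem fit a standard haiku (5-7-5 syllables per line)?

Line 1: here (1), three (1), door (1), settles (2) → 5 ✓
Line 2: apple (2), above (2), tall (1), innocence (3) → 8 (expected 7)
Line 3: lonely (2), cool (1), tiger (2) → 5 ✓

No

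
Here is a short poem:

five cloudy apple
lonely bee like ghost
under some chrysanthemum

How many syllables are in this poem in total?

17

Line 1: five (1), cloudy (2), apple (2) → 5
Line 2: lonely (2), bee (1), like (1), ghost (1) → 5
Line 3: under (2), some (1), chrysanthemum (4) → 7
Total: 5 + 5 + 7 = 17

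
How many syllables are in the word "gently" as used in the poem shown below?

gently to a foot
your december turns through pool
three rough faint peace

2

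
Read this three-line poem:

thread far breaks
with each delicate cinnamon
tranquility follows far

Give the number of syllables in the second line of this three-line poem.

8

The second line: "with each delicate cinnamon": 1+1+3+3 = 8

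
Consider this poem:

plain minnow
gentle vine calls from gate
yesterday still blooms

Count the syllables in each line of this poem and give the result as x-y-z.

3-6-5

Line 1: plain (1), minnow (2) → 3
Line 2: gentle (2), vine (1), calls (1), from (1), gate (1) → 6
Line 3: yesterday (3), still (1), blooms (1) → 5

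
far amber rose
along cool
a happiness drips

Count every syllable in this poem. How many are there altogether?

Line 1: far (1), amber (2), rose (1) → 4
Line 2: along (2), cool (1) → 3
Line 3: a (1), happiness (3), drips (1) → 5
Total: 4 + 3 + 5 = 12

12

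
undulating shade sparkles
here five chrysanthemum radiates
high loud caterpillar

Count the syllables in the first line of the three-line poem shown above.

The first line: "undulating shade sparkles": 4+1+2 = 7

7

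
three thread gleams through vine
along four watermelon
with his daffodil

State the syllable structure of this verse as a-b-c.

5-7-5

Line 1: three(1) + thread(1) + gleams(1) + through(1) + vine(1) = 5
Line 2: along(2) + four(1) + watermelon(4) = 7
Line 3: with(1) + his(1) + daffodil(3) = 5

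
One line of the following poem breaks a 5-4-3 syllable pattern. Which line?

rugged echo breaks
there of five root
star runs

Line 1: rugged(2) + echo(2) + breaks(1) = 5 ✓
Line 2: there(1) + of(1) + five(1) + root(1) = 4 ✓
Line 3: star(1) + runs(1) = 2 (expected 3)

The third line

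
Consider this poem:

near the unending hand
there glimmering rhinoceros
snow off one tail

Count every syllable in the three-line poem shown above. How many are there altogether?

Line 1: near(1) + the(1) + unending(3) + hand(1) = 6
Line 2: there(1) + glimmering(3) + rhinoceros(4) = 8
Line 3: snow(1) + off(1) + one(1) + tail(1) = 4
Total: 6 + 8 + 4 = 18

18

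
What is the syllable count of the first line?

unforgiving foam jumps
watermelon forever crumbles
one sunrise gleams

The first line: "unforgiving foam jumps": 4+1+1 = 6

6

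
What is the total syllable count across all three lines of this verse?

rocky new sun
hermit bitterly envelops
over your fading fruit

18

Line 1: "rocky new sun": 2+1+1 = 4
Line 2: "hermit bitterly envelops": 2+3+3 = 8
Line 3: "over your fading fruit": 2+1+2+1 = 6
Total: 4 + 8 + 6 = 18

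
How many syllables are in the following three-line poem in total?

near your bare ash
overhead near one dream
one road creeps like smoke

15

Line 1: near (1), your (1), bare (1), ash (1) → 4
Line 2: overhead (3), near (1), one (1), dream (1) → 6
Line 3: one (1), road (1), creeps (1), like (1), smoke (1) → 5
Total: 4 + 6 + 5 = 15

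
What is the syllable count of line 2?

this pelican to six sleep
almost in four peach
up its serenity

5

Line 2: "almost in four peach": 2+1+1+1 = 5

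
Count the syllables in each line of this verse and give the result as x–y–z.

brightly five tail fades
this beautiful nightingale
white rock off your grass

Line 1: brightly (2), five (1), tail (1), fades (1) → 5
Line 2: this (1), beautiful (3), nightingale (3) → 7
Line 3: white (1), rock (1), off (1), your (1), grass (1) → 5

5–7–5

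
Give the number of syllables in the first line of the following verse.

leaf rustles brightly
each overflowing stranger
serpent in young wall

5

The first line: "leaf rustles brightly": 1+2+2 = 5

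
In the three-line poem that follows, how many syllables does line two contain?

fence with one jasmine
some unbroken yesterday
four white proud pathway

Line two: some (1), unbroken (3), yesterday (3) → 7

7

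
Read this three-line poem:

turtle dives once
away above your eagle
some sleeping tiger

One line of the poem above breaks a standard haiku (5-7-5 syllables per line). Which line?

Line 1

Line 1: turtle (2), dives (1), once (1) → 4 (expected 5)
Line 2: away (2), above (2), your (1), eagle (2) → 7 ✓
Line 3: some (1), sleeping (2), tiger (2) → 5 ✓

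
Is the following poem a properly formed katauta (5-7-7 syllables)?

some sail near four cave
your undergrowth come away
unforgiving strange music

Line 1: "some sail near four cave": 1+1+1+1+1 = 5 ✓
Line 2: "your undergrowth come away": 1+3+1+2 = 7 ✓
Line 3: "unforgiving strange music": 4+1+2 = 7 ✓

Yes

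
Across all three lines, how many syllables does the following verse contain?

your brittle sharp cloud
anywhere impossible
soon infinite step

17

Line 1: your (1), brittle (2), sharp (1), cloud (1) → 5
Line 2: anywhere (3), impossible (4) → 7
Line 3: soon (1), infinite (3), step (1) → 5
Total: 5 + 7 + 5 = 17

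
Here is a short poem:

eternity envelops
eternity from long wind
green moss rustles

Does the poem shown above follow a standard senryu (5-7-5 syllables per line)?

No

Line 1: "eternity envelops": 4+3 = 7 (expected 5)
Line 2: "eternity from long wind": 4+1+1+1 = 7 ✓
Line 3: "green moss rustles": 1+1+2 = 4 (expected 5)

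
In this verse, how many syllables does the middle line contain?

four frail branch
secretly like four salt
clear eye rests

6

The middle line: secretly (3), like (1), four (1), salt (1) → 6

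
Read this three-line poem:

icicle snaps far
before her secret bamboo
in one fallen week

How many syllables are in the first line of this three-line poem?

The first line: icicle(3) + snaps(1) + far(1) = 5

5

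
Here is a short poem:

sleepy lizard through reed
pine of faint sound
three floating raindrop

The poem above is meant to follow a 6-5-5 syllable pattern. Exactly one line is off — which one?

The second line

Line 1: sleepy (2), lizard (2), through (1), reed (1) → 6 ✓
Line 2: pine (1), of (1), faint (1), sound (1) → 4 (expected 5)
Line 3: three (1), floating (2), raindrop (2) → 5 ✓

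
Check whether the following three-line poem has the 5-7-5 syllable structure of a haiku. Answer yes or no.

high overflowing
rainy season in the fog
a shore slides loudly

Yes

Line 1: "high overflowing": 1+4 = 5 ✓
Line 2: "rainy season in the fog": 2+2+1+1+1 = 7 ✓
Line 3: "a shore slides loudly": 1+1+1+2 = 5 ✓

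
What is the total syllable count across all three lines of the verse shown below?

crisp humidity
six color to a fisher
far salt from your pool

17

Line 1: "crisp humidity": 1+4 = 5
Line 2: "six color to a fisher": 1+2+1+1+2 = 7
Line 3: "far salt from your pool": 1+1+1+1+1 = 5
Total: 5 + 7 + 5 = 17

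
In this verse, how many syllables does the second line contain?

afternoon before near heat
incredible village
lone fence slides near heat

The second line: incredible(4) + village(2) = 6

6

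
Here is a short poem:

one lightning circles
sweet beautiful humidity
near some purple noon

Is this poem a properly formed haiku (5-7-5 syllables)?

Line 1: one (1), lightning (2), circles (2) → 5 ✓
Line 2: sweet (1), beautiful (3), humidity (4) → 8 (expected 7)
Line 3: near (1), some (1), purple (2), noon (1) → 5 ✓

No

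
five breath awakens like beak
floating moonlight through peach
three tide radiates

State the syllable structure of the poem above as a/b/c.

7/6/5

Line 1: "five breath awakens like beak": 1+1+3+1+1 = 7
Line 2: "floating moonlight through peach": 2+2+1+1 = 6
Line 3: "three tide radiates": 1+1+3 = 5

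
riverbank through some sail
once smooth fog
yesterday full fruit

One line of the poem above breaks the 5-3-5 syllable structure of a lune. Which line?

Line 1: "riverbank through some sail": 3+1+1+1 = 6 (expected 5)
Line 2: "once smooth fog": 1+1+1 = 3 ✓
Line 3: "yesterday full fruit": 3+1+1 = 5 ✓

The first line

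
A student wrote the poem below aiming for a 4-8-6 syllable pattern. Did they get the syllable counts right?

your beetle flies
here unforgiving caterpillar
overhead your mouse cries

No

Line 1: "your beetle flies": 1+2+1 = 4 ✓
Line 2: "here unforgiving caterpillar": 1+4+4 = 9 (expected 8)
Line 3: "overhead your mouse cries": 3+1+1+1 = 6 ✓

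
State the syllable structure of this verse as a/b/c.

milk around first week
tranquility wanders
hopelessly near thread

5/6/5

Line 1: milk(1) + around(2) + first(1) + week(1) = 5
Line 2: tranquility(4) + wanders(2) = 6
Line 3: hopelessly(3) + near(1) + thread(1) = 5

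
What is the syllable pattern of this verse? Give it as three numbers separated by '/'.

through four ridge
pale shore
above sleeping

Line 1: through(1) + four(1) + ridge(1) = 3
Line 2: pale(1) + shore(1) = 2
Line 3: above(2) + sleeping(2) = 4

3/2/4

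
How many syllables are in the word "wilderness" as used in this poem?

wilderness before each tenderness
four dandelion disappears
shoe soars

"wilderness" has 3 syllables.

3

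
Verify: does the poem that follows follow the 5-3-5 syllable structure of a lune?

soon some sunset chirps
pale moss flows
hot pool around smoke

Yes

Line 1: "soon some sunset chirps": 1+1+2+1 = 5 ✓
Line 2: "pale moss flows": 1+1+1 = 3 ✓
Line 3: "hot pool around smoke": 1+1+2+1 = 5 ✓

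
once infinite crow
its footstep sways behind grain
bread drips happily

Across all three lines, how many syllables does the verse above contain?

Line 1: "once infinite crow": 1+3+1 = 5
Line 2: "its footstep sways behind grain": 1+2+1+2+1 = 7
Line 3: "bread drips happily": 1+1+3 = 5
Total: 5 + 7 + 5 = 17

17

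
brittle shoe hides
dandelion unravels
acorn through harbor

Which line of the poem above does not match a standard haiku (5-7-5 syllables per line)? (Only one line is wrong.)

Line 1: brittle(2) + shoe(1) + hides(1) = 4 (expected 5)
Line 2: dandelion(4) + unravels(3) = 7 ✓
Line 3: acorn(2) + through(1) + harbor(2) = 5 ✓

Line 1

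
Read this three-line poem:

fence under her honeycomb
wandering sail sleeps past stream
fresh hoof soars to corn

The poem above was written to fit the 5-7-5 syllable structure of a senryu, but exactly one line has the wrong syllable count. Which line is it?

The first line

Line 1: fence (1), under (2), her (1), honeycomb (3) → 7 (expected 5)
Line 2: wandering (3), sail (1), sleeps (1), past (1), stream (1) → 7 ✓
Line 3: fresh (1), hoof (1), soars (1), to (1), corn (1) → 5 ✓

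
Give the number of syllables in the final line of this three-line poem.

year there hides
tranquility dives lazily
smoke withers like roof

5

The final line: smoke (1), withers (2), like (1), roof (1) → 5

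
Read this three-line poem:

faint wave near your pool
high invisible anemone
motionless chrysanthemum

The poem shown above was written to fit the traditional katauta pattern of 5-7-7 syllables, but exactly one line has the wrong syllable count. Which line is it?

Line 1: "faint wave near your pool": 1+1+1+1+1 = 5 ✓
Line 2: "high invisible anemone": 1+4+4 = 9 (expected 7)
Line 3: "motionless chrysanthemum": 3+4 = 7 ✓

Line 2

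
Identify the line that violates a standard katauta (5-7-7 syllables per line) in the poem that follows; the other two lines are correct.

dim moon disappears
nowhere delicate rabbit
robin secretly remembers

The third line

Line 1: dim (1), moon (1), disappears (3) → 5 ✓
Line 2: nowhere (2), delicate (3), rabbit (2) → 7 ✓
Line 3: robin (2), secretly (3), remembers (3) → 8 (expected 7)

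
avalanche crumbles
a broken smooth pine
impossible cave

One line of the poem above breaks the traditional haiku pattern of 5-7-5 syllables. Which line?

Line 2

Line 1: avalanche (3), crumbles (2) → 5 ✓
Line 2: a (1), broken (2), smooth (1), pine (1) → 5 (expected 7)
Line 3: impossible (4), cave (1) → 5 ✓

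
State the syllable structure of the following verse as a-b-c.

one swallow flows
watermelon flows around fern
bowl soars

4-8-2

Line 1: "one swallow flows": 1+2+1 = 4
Line 2: "watermelon flows around fern": 4+1+2+1 = 8
Line 3: "bowl soars": 1+1 = 2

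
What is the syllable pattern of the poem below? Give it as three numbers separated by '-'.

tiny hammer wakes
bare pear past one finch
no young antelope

Line 1: tiny (2), hammer (2), wakes (1) → 5
Line 2: bare (1), pear (1), past (1), one (1), finch (1) → 5
Line 3: no (1), young (1), antelope (3) → 5

5-5-5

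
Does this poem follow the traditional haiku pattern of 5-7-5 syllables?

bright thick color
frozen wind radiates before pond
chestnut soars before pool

No

Line 1: bright(1) + thick(1) + color(2) = 4 (expected 5)
Line 2: frozen(2) + wind(1) + radiates(3) + before(2) + pond(1) = 9 (expected 7)
Line 3: chestnut(2) + soars(1) + before(2) + pool(1) = 6 (expected 5)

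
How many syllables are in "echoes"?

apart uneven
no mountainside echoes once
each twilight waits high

2

"echoes" has 2 syllables.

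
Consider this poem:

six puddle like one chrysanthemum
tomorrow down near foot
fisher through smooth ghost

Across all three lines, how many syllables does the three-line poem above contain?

20

Line 1: "six puddle like one chrysanthemum": 1+2+1+1+4 = 9
Line 2: "tomorrow down near foot": 3+1+1+1 = 6
Line 3: "fisher through smooth ghost": 2+1+1+1 = 5
Total: 9 + 6 + 5 = 20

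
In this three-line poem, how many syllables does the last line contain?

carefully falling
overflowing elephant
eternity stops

5

The last line: "eternity stops": 4+1 = 5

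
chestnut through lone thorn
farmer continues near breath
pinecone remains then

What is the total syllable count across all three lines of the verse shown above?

Line 1: chestnut(2) + through(1) + lone(1) + thorn(1) = 5
Line 2: farmer(2) + continues(3) + near(1) + breath(1) = 7
Line 3: pinecone(2) + remains(2) + then(1) = 5
Total: 5 + 7 + 5 = 17

17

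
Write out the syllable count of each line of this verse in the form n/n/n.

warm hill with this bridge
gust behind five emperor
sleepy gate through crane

Line 1: "warm hill with this bridge": 1+1+1+1+1 = 5
Line 2: "gust behind five emperor": 1+2+1+3 = 7
Line 3: "sleepy gate through crane": 2+1+1+1 = 5

5/7/5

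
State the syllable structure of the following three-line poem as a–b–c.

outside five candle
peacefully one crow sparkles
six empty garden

Line 1: outside (2), five (1), candle (2) → 5
Line 2: peacefully (3), one (1), crow (1), sparkles (2) → 7
Line 3: six (1), empty (2), garden (2) → 5

5–7–5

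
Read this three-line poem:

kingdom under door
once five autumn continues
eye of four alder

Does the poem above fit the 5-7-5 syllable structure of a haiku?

Line 1: kingdom(2) + under(2) + door(1) = 5 ✓
Line 2: once(1) + five(1) + autumn(2) + continues(3) = 7 ✓
Line 3: eye(1) + of(1) + four(1) + alder(2) = 5 ✓

Yes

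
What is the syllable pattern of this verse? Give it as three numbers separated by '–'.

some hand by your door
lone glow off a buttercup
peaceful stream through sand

5–7–5

Line 1: some (1), hand (1), by (1), your (1), door (1) → 5
Line 2: lone (1), glow (1), off (1), a (1), buttercup (3) → 7
Line 3: peaceful (2), stream (1), through (1), sand (1) → 5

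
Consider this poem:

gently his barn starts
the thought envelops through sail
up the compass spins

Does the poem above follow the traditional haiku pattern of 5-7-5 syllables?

Yes

Line 1: "gently his barn starts": 2+1+1+1 = 5 ✓
Line 2: "the thought envelops through sail": 1+1+3+1+1 = 7 ✓
Line 3: "up the compass spins": 1+1+2+1 = 5 ✓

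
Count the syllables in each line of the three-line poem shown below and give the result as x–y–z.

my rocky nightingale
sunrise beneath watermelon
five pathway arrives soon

Line 1: my (1), rocky (2), nightingale (3) → 6
Line 2: sunrise (2), beneath (2), watermelon (4) → 8
Line 3: five (1), pathway (2), arrives (2), soon (1) → 6

6–8–6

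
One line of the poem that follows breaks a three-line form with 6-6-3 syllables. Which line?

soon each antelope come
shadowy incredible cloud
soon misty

The second line

Line 1: "soon each antelope come": 1+1+3+1 = 6 ✓
Line 2: "shadowy incredible cloud": 3+4+1 = 8 (expected 6)
Line 3: "soon misty": 1+2 = 3 ✓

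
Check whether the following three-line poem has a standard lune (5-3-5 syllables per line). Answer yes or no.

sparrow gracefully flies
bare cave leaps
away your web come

No

Line 1: sparrow (2), gracefully (3), flies (1) → 6 (expected 5)
Line 2: bare (1), cave (1), leaps (1) → 3 ✓
Line 3: away (2), your (1), web (1), come (1) → 5 ✓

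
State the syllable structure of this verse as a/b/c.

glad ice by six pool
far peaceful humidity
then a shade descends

Line 1: glad (1), ice (1), by (1), six (1), pool (1) → 5
Line 2: far (1), peaceful (2), humidity (4) → 7
Line 3: then (1), a (1), shade (1), descends (2) → 5

5/7/5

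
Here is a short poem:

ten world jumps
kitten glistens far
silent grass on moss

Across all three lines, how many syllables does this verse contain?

13

Line 1: ten(1) + world(1) + jumps(1) = 3
Line 2: kitten(2) + glistens(2) + far(1) = 5
Line 3: silent(2) + grass(1) + on(1) + moss(1) = 5
Total: 3 + 5 + 5 = 13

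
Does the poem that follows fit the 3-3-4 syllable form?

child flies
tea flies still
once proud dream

No

Line 1: "child flies": 1+1 = 2 (expected 3)
Line 2: "tea flies still": 1+1+1 = 3 ✓
Line 3: "once proud dream": 1+1+1 = 3 (expected 4)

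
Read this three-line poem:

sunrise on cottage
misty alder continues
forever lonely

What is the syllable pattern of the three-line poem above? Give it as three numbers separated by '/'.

5/7/5

Line 1: sunrise (2), on (1), cottage (2) → 5
Line 2: misty (2), alder (2), continues (3) → 7
Line 3: forever (3), lonely (2) → 5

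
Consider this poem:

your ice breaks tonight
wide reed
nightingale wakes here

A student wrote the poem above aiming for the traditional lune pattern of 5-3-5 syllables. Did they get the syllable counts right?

Line 1: your(1) + ice(1) + breaks(1) + tonight(2) = 5 ✓
Line 2: wide(1) + reed(1) = 2 (expected 3)
Line 3: nightingale(3) + wakes(1) + here(1) = 5 ✓

No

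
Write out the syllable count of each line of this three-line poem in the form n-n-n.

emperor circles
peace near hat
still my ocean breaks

5-3-5

Line 1: "emperor circles": 3+2 = 5
Line 2: "peace near hat": 1+1+1 = 3
Line 3: "still my ocean breaks": 1+1+2+1 = 5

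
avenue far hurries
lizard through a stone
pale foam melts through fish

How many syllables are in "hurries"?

2

"hurries" has 2 syllables.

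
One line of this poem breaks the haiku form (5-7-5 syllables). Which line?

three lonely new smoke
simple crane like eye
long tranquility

Line 1: "three lonely new smoke": 1+2+1+1 = 5 ✓
Line 2: "simple crane like eye": 2+1+1+1 = 5 (expected 7)
Line 3: "long tranquility": 1+4 = 5 ✓

Line 2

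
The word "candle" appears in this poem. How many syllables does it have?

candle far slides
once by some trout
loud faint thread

2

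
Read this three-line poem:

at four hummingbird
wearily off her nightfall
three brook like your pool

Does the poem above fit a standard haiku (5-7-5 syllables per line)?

Yes

Line 1: "at four hummingbird": 1+1+3 = 5 ✓
Line 2: "wearily off her nightfall": 3+1+1+2 = 7 ✓
Line 3: "three brook like your pool": 1+1+1+1+1 = 5 ✓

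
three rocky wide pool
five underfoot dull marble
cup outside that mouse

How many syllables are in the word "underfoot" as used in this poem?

3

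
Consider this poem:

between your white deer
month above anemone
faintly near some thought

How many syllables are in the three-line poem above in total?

17

Line 1: between (2), your (1), white (1), deer (1) → 5
Line 2: month (1), above (2), anemone (4) → 7
Line 3: faintly (2), near (1), some (1), thought (1) → 5
Total: 5 + 7 + 5 = 17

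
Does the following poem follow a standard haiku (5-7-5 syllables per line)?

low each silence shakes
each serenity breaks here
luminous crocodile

No

Line 1: low(1) + each(1) + silence(2) + shakes(1) = 5 ✓
Line 2: each(1) + serenity(4) + breaks(1) + here(1) = 7 ✓
Line 3: luminous(3) + crocodile(3) = 6 (expected 5)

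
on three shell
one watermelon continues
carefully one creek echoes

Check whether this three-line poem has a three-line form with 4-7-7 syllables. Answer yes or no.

No

Line 1: on (1), three (1), shell (1) → 3 (expected 4)
Line 2: one (1), watermelon (4), continues (3) → 8 (expected 7)
Line 3: carefully (3), one (1), creek (1), echoes (2) → 7 ✓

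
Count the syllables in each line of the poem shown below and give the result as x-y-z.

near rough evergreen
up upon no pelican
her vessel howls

5-7-4

Line 1: near(1) + rough(1) + evergreen(3) = 5
Line 2: up(1) + upon(2) + no(1) + pelican(3) = 7
Line 3: her(1) + vessel(2) + howls(1) = 4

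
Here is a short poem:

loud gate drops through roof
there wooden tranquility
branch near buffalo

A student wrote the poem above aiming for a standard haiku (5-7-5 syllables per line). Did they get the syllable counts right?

Line 1: "loud gate drops through roof": 1+1+1+1+1 = 5 ✓
Line 2: "there wooden tranquility": 1+2+4 = 7 ✓
Line 3: "branch near buffalo": 1+1+3 = 5 ✓

Yes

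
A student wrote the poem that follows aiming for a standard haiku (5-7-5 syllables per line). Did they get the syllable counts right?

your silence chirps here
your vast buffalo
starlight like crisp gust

No

Line 1: your (1), silence (2), chirps (1), here (1) → 5 ✓
Line 2: your (1), vast (1), buffalo (3) → 5 (expected 7)
Line 3: starlight (2), like (1), crisp (1), gust (1) → 5 ✓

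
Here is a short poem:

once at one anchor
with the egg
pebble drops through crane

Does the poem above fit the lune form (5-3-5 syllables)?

Line 1: "once at one anchor": 1+1+1+2 = 5 ✓
Line 2: "with the egg": 1+1+1 = 3 ✓
Line 3: "pebble drops through crane": 2+1+1+1 = 5 ✓

Yes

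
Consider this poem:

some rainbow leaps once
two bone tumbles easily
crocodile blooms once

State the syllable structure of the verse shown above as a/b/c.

5/7/5

Line 1: "some rainbow leaps once": 1+2+1+1 = 5
Line 2: "two bone tumbles easily": 1+1+2+3 = 7
Line 3: "crocodile blooms once": 3+1+1 = 5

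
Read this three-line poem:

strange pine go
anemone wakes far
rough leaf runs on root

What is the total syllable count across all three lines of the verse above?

Line 1: "strange pine go": 1+1+1 = 3
Line 2: "anemone wakes far": 4+1+1 = 6
Line 3: "rough leaf runs on root": 1+1+1+1+1 = 5
Total: 3 + 6 + 5 = 14

14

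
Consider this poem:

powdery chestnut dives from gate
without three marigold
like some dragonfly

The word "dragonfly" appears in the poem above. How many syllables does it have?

3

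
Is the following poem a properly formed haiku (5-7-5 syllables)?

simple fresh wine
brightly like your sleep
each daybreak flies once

Line 1: "simple fresh wine": 2+1+1 = 4 (expected 5)
Line 2: "brightly like your sleep": 2+1+1+1 = 5 (expected 7)
Line 3: "each daybreak flies once": 1+2+1+1 = 5 ✓

No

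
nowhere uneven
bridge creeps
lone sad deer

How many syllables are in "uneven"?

"uneven" has 3 syllables.

3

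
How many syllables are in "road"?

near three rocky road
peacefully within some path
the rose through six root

"road" has 1 syllable.

1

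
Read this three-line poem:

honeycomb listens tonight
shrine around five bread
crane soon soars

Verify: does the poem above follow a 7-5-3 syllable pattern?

Line 1: honeycomb(3) + listens(2) + tonight(2) = 7 ✓
Line 2: shrine(1) + around(2) + five(1) + bread(1) = 5 ✓
Line 3: crane(1) + soon(1) + soars(1) = 3 ✓

Yes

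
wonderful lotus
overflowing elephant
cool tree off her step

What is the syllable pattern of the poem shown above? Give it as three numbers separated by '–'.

Line 1: wonderful(3) + lotus(2) = 5
Line 2: overflowing(4) + elephant(3) = 7
Line 3: cool(1) + tree(1) + off(1) + her(1) + step(1) = 5

5–7–5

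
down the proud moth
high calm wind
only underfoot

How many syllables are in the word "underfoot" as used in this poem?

3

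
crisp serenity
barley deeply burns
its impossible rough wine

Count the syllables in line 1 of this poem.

5

Line 1: crisp (1), serenity (4) → 5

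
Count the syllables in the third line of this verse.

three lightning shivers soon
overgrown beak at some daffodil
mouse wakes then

The third line: mouse (1), wakes (1), then (1) → 3

3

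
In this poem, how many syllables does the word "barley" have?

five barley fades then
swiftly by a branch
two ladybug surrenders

2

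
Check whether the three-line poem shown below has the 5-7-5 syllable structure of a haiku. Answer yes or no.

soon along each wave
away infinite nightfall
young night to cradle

Line 1: "soon along each wave": 1+2+1+1 = 5 ✓
Line 2: "away infinite nightfall": 2+3+2 = 7 ✓
Line 3: "young night to cradle": 1+1+1+2 = 5 ✓

Yes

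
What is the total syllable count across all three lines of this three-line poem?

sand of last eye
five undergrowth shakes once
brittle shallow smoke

15

Line 1: "sand of last eye": 1+1+1+1 = 4
Line 2: "five undergrowth shakes once": 1+3+1+1 = 6
Line 3: "brittle shallow smoke": 2+2+1 = 5
Total: 4 + 6 + 5 = 15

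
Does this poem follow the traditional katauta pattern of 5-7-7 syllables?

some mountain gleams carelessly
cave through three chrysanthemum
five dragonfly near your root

No

Line 1: some (1), mountain (2), gleams (1), carelessly (3) → 7 (expected 5)
Line 2: cave (1), through (1), three (1), chrysanthemum (4) → 7 ✓
Line 3: five (1), dragonfly (3), near (1), your (1), root (1) → 7 ✓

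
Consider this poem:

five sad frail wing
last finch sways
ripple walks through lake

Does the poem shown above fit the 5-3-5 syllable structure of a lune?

Line 1: five(1) + sad(1) + frail(1) + wing(1) = 4 (expected 5)
Line 2: last(1) + finch(1) + sways(1) = 3 ✓
Line 3: ripple(2) + walks(1) + through(1) + lake(1) = 5 ✓

No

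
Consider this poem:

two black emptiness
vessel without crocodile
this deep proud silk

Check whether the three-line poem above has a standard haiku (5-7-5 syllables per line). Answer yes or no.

Line 1: "two black emptiness": 1+1+3 = 5 ✓
Line 2: "vessel without crocodile": 2+2+3 = 7 ✓
Line 3: "this deep proud silk": 1+1+1+1 = 4 (expected 5)

No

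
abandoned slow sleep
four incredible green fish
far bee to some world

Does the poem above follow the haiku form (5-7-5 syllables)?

Line 1: abandoned (3), slow (1), sleep (1) → 5 ✓
Line 2: four (1), incredible (4), green (1), fish (1) → 7 ✓
Line 3: far (1), bee (1), to (1), some (1), world (1) → 5 ✓

Yes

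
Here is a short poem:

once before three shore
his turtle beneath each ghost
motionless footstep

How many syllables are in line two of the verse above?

Line two: his(1) + turtle(2) + beneath(2) + each(1) + ghost(1) = 7

7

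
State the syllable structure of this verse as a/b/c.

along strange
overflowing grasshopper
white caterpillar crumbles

Line 1: along(2) + strange(1) = 3
Line 2: overflowing(4) + grasshopper(3) = 7
Line 3: white(1) + caterpillar(4) + crumbles(2) = 7

3/7/7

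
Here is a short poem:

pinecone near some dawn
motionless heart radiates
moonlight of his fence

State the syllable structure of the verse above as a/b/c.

5/7/5

Line 1: "pinecone near some dawn": 2+1+1+1 = 5
Line 2: "motionless heart radiates": 3+1+3 = 7
Line 3: "moonlight of his fence": 2+1+1+1 = 5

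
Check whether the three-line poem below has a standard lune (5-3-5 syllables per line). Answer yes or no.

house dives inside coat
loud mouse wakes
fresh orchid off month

Line 1: house (1), dives (1), inside (2), coat (1) → 5 ✓
Line 2: loud (1), mouse (1), wakes (1) → 3 ✓
Line 3: fresh (1), orchid (2), off (1), month (1) → 5 ✓

Yes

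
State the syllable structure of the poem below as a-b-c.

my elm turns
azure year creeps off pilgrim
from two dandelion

3-7-6

Line 1: my (1), elm (1), turns (1) → 3
Line 2: azure (2), year (1), creeps (1), off (1), pilgrim (2) → 7
Line 3: from (1), two (1), dandelion (4) → 6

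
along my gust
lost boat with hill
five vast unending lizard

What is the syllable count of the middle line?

The middle line: lost(1) + boat(1) + with(1) + hill(1) = 4

4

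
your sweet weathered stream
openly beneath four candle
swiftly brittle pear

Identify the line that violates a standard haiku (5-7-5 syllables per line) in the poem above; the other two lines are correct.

Line 1: "your sweet weathered stream": 1+1+2+1 = 5 ✓
Line 2: "openly beneath four candle": 3+2+1+2 = 8 (expected 7)
Line 3: "swiftly brittle pear": 2+2+1 = 5 ✓

Line 2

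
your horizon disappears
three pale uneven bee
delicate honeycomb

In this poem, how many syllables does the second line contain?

The second line: three(1) + pale(1) + uneven(3) + bee(1) = 6

6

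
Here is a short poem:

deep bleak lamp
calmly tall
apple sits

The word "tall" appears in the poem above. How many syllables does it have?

1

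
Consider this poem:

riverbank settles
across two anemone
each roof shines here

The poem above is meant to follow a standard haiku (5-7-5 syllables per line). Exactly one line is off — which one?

Line 3

Line 1: "riverbank settles": 3+2 = 5 ✓
Line 2: "across two anemone": 2+1+4 = 7 ✓
Line 3: "each roof shines here": 1+1+1+1 = 4 (expected 5)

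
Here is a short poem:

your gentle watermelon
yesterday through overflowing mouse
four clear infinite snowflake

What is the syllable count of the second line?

9

The second line: yesterday (3), through (1), overflowing (4), mouse (1) → 9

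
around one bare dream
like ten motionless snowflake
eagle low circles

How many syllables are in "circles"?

2

"circles" has 2 syllables.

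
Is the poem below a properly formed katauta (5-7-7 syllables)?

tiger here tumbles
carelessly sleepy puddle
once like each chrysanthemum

Yes

Line 1: tiger (2), here (1), tumbles (2) → 5 ✓
Line 2: carelessly (3), sleepy (2), puddle (2) → 7 ✓
Line 3: once (1), like (1), each (1), chrysanthemum (4) → 7 ✓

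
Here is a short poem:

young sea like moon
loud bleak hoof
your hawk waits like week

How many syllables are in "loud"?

1

"loud" has 1 syllable.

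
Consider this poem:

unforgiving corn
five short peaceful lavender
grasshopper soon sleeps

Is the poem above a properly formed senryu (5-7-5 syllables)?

Yes

Line 1: unforgiving (4), corn (1) → 5 ✓
Line 2: five (1), short (1), peaceful (2), lavender (3) → 7 ✓
Line 3: grasshopper (3), soon (1), sleeps (1) → 5 ✓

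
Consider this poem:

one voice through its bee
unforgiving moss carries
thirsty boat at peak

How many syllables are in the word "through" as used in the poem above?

1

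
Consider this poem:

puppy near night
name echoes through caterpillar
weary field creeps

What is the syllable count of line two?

8

Line two: name(1) + echoes(2) + through(1) + caterpillar(4) = 8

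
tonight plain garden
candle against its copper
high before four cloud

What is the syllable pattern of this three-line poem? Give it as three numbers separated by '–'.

Line 1: tonight(2) + plain(1) + garden(2) = 5
Line 2: candle(2) + against(2) + its(1) + copper(2) = 7
Line 3: high(1) + before(2) + four(1) + cloud(1) = 5

5–7–5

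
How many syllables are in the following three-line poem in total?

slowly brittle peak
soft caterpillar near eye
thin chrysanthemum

17

Line 1: "slowly brittle peak": 2+2+1 = 5
Line 2: "soft caterpillar near eye": 1+4+1+1 = 7
Line 3: "thin chrysanthemum": 1+4 = 5
Total: 5 + 7 + 5 = 17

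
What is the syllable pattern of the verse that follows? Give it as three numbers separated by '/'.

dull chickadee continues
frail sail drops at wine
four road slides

7/5/3

Line 1: dull (1), chickadee (3), continues (3) → 7
Line 2: frail (1), sail (1), drops (1), at (1), wine (1) → 5
Line 3: four (1), road (1), slides (1) → 3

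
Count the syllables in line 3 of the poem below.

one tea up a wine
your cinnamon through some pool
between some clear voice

5

Line 3: between(2) + some(1) + clear(1) + voice(1) = 5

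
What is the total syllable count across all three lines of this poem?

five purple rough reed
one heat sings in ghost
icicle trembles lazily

Line 1: five (1), purple (2), rough (1), reed (1) → 5
Line 2: one (1), heat (1), sings (1), in (1), ghost (1) → 5
Line 3: icicle (3), trembles (2), lazily (3) → 8
Total: 5 + 5 + 8 = 18

18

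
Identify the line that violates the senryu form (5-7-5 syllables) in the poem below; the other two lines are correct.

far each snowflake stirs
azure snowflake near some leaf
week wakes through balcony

Line 1: far(1) + each(1) + snowflake(2) + stirs(1) = 5 ✓
Line 2: azure(2) + snowflake(2) + near(1) + some(1) + leaf(1) = 7 ✓
Line 3: week(1) + wakes(1) + through(1) + balcony(3) = 6 (expected 5)

Line 3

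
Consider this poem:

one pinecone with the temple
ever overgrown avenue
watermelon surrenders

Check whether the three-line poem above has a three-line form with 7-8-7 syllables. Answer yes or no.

Line 1: one(1) + pinecone(2) + with(1) + the(1) + temple(2) = 7 ✓
Line 2: ever(2) + overgrown(3) + avenue(3) = 8 ✓
Line 3: watermelon(4) + surrenders(3) = 7 ✓

Yes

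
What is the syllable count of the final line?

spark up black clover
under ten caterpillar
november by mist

5

The final line: "november by mist": 3+1+1 = 5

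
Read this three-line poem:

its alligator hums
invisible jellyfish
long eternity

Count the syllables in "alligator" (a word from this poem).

"alligator" has 4 syllables.

4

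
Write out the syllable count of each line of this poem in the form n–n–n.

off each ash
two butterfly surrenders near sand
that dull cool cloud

Line 1: off(1) + each(1) + ash(1) = 3
Line 2: two(1) + butterfly(3) + surrenders(3) + near(1) + sand(1) = 9
Line 3: that(1) + dull(1) + cool(1) + cloud(1) = 4

3–9–4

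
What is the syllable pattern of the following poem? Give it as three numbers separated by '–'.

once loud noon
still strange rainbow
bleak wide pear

Line 1: once(1) + loud(1) + noon(1) = 3
Line 2: still(1) + strange(1) + rainbow(2) = 4
Line 3: bleak(1) + wide(1) + pear(1) = 3

3–4–3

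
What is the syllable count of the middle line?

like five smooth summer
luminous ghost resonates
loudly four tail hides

The middle line: luminous (3), ghost (1), resonates (3) → 7

7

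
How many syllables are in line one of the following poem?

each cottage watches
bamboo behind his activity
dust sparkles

5

Line one: each(1) + cottage(2) + watches(2) = 5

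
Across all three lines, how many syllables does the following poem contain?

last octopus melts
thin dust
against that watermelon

14

Line 1: last (1), octopus (3), melts (1) → 5
Line 2: thin (1), dust (1) → 2
Line 3: against (2), that (1), watermelon (4) → 7
Total: 5 + 2 + 7 = 14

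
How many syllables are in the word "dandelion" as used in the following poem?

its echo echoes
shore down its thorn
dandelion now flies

4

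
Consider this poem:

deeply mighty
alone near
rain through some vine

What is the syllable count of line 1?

Line 1: "deeply mighty": 2+2 = 4

4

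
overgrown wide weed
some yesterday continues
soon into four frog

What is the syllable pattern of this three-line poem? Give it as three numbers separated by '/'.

Line 1: "overgrown wide weed": 3+1+1 = 5
Line 2: "some yesterday continues": 1+3+3 = 7
Line 3: "soon into four frog": 1+2+1+1 = 5

5/7/5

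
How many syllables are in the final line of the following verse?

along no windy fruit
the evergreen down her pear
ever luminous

5

The final line: ever(2) + luminous(3) = 5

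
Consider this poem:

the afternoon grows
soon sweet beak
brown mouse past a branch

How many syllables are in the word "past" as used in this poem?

1

"past" has 1 syllable.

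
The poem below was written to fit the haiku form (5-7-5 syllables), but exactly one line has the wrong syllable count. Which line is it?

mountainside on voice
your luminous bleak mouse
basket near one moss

The second line

Line 1: mountainside(3) + on(1) + voice(1) = 5 ✓
Line 2: your(1) + luminous(3) + bleak(1) + mouse(1) = 6 (expected 7)
Line 3: basket(2) + near(1) + one(1) + moss(1) = 5 ✓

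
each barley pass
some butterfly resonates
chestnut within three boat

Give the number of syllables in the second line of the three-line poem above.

The second line: "some butterfly resonates": 1+3+3 = 7

7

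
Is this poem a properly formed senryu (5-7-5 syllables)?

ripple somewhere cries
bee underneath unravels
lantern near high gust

Yes

Line 1: "ripple somewhere cries": 2+2+1 = 5 ✓
Line 2: "bee underneath unravels": 1+3+3 = 7 ✓
Line 3: "lantern near high gust": 2+1+1+1 = 5 ✓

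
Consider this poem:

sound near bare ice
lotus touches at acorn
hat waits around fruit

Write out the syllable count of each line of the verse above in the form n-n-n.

Line 1: "sound near bare ice": 1+1+1+1 = 4
Line 2: "lotus touches at acorn": 2+2+1+2 = 7
Line 3: "hat waits around fruit": 1+1+2+1 = 5

4-7-5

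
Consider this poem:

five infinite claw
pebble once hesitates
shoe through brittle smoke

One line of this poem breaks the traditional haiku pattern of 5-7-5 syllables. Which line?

Line 1: five (1), infinite (3), claw (1) → 5 ✓
Line 2: pebble (2), once (1), hesitates (3) → 6 (expected 7)
Line 3: shoe (1), through (1), brittle (2), smoke (1) → 5 ✓

Line 2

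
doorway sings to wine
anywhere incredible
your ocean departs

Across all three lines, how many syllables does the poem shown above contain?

17

Line 1: "doorway sings to wine": 2+1+1+1 = 5
Line 2: "anywhere incredible": 3+4 = 7
Line 3: "your ocean departs": 1+2+2 = 5
Total: 5 + 7 + 5 = 17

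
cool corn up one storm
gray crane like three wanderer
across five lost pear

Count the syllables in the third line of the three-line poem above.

The third line: "across five lost pear": 2+1+1+1 = 5

5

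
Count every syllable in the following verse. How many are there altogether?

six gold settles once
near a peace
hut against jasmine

13

Line 1: "six gold settles once": 1+1+2+1 = 5
Line 2: "near a peace": 1+1+1 = 3
Line 3: "hut against jasmine": 1+2+2 = 5
Total: 5 + 3 + 5 = 13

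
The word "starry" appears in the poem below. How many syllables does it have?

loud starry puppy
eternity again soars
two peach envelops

2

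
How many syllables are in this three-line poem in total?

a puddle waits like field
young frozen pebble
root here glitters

15

Line 1: a (1), puddle (2), waits (1), like (1), field (1) → 6
Line 2: young (1), frozen (2), pebble (2) → 5
Line 3: root (1), here (1), glitters (2) → 4
Total: 6 + 5 + 4 = 15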